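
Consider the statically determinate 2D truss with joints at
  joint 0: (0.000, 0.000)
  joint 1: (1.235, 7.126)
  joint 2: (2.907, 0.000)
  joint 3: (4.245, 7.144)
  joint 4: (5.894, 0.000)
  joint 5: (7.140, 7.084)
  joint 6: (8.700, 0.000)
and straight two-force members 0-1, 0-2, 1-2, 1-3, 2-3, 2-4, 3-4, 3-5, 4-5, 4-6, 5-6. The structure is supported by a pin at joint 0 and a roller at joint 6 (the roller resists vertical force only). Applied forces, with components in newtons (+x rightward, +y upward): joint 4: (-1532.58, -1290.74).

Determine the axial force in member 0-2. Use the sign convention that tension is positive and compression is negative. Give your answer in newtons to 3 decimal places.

N=7 nodes, M=11 members, R=3 reactions → 2N=14, M+R=14
member 0 (0-1): L=7.2322, (cx,cy)=(0.1708,0.9853)
member 1 (0-2): L=2.9070, (cx,cy)=(1.0000,0.0000)
member 2 (1-2): L=7.3195, (cx,cy)=(0.2284,-0.9736)
member 3 (1-3): L=3.0101, (cx,cy)=(1.0000,0.0060)
member 4 (2-3): L=7.2682, (cx,cy)=(0.1841,0.9829)
member 5 (2-4): L=2.9870, (cx,cy)=(1.0000,0.0000)
member 6 (3-4): L=7.3318, (cx,cy)=(0.2249,-0.9744)
member 7 (3-5): L=2.8956, (cx,cy)=(0.9998,-0.0207)
member 8 (4-5): L=7.1927, (cx,cy)=(0.1732,0.9849)
member 9 (4-6): L=2.8060, (cx,cy)=(1.0000,0.0000)
member 10 (5-6): L=7.2537, (cx,cy)=(0.2151,-0.9766)
solve A·x = −loads:
  F[0-1] = -422.5065 N (compression)
  F[0-2] = -1460.4313 N (compression)
  F[1-2] = +426.5648 N (tension)
  F[1-3] = -169.5919 N (compression)
  F[2-3] = -422.5074 N (compression)
  F[2-4] = -1285.2120 N (compression)
  F[3-4] = +434.5876 N (tension)
  F[3-5] = -345.1849 N (compression)
  F[4-5] = +880.6002 N (tension)
  F[4-6] = +192.5643 N (tension)
  F[5-6] = -895.3910 N (compression)
  Rx@0 = +1532.5800 N
  Ry@0 = +416.3007 N
  Ry@6 = +874.4393 N

-1460.431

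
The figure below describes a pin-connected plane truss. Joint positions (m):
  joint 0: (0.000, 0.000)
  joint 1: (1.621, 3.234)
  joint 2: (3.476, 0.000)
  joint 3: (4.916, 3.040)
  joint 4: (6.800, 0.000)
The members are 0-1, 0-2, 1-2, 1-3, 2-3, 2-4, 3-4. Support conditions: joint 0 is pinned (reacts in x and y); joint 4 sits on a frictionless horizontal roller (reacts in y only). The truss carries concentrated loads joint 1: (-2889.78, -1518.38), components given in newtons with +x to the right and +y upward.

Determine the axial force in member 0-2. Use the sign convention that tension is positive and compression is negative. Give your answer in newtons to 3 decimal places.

N=5 nodes, M=7 members, R=3 reactions → 2N=10, M+R=10
member 0 (0-1): L=3.6175, (cx,cy)=(0.4481,0.8940)
member 1 (0-2): L=3.4760, (cx,cy)=(1.0000,0.0000)
member 2 (1-2): L=3.7282, (cx,cy)=(0.4976,-0.8674)
member 3 (1-3): L=3.3007, (cx,cy)=(0.9983,-0.0588)
member 4 (2-3): L=3.3638, (cx,cy)=(0.4281,0.9037)
member 5 (2-4): L=3.3240, (cx,cy)=(1.0000,0.0000)
member 6 (3-4): L=3.5765, (cx,cy)=(0.5268,-0.8500)
solve A·x = −loads:
  F[0-1] = -2830.8885 N (compression)
  F[0-2] = -1621.2646 N (compression)
  F[1-2] = +1094.0135 N (tension)
  F[1-3] = +1078.7992 N (tension)
  F[2-3] = -1050.0652 N (compression)
  F[2-4] = -627.4156 N (compression)
  F[3-4] = +1191.0435 N (tension)
  Rx@0 = +2889.7800 N
  Ry@0 = +2530.7704 N
  Ry@4 = -1012.3904 N

-1621.265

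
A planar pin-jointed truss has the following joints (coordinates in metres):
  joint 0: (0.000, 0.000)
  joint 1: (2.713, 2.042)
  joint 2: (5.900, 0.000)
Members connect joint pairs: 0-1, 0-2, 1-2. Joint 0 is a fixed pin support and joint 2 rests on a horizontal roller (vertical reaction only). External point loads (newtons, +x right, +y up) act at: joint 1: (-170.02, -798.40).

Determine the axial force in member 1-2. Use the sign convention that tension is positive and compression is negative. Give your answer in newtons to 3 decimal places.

-571.438

N=3 nodes, M=3 members, R=3 reactions → 2N=6, M+R=6
member 0 (0-1): L=3.3956, (cx,cy)=(0.7990,0.6014)
member 1 (0-2): L=5.9000, (cx,cy)=(1.0000,0.0000)
member 2 (1-2): L=3.7851, (cx,cy)=(0.8420,-0.5395)
solve A·x = −loads:
  F[0-1] = -815.0043 N (compression)
  F[0-2] = +481.1472 N (tension)
  F[1-2] = -571.4385 N (compression)
  Rx@0 = +170.0200 N
  Ry@0 = +490.1155 N
  Ry@2 = +308.2845 N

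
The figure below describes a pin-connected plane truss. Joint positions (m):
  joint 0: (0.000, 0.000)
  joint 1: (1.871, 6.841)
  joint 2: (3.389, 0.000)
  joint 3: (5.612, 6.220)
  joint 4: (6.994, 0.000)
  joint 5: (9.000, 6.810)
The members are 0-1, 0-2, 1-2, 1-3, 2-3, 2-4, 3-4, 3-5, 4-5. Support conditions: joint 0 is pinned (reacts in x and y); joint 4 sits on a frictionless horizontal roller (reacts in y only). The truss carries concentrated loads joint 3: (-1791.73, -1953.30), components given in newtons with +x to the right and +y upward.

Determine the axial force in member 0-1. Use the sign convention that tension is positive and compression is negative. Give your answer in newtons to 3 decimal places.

-2052.110

N=6 nodes, M=9 members, R=3 reactions → 2N=12, M+R=12
member 0 (0-1): L=7.0922, (cx,cy)=(0.2638,0.9646)
member 1 (0-2): L=3.3890, (cx,cy)=(1.0000,0.0000)
member 2 (1-2): L=7.0074, (cx,cy)=(0.2166,-0.9763)
member 3 (1-3): L=3.7922, (cx,cy)=(0.9865,-0.1638)
member 4 (2-3): L=6.6053, (cx,cy)=(0.3365,0.9417)
member 5 (2-4): L=3.6050, (cx,cy)=(1.0000,0.0000)
member 6 (3-4): L=6.3717, (cx,cy)=(0.2169,-0.9762)
member 7 (3-5): L=3.4390, (cx,cy)=(0.9852,0.1716)
member 8 (4-5): L=7.0993, (cx,cy)=(0.2826,0.9592)
solve A·x = −loads:
  F[0-1] = -2052.1103 N (compression)
  F[0-2] = -1250.3642 N (compression)
  F[1-2] = +2200.6727 N (tension)
  F[1-3] = -1032.0254 N (compression)
  F[2-3] = -2281.5039 N (compression)
  F[2-4] = -5.8022 N (compression)
  F[3-4] = +26.7508 N (tension)
  F[3-5] = +0.0000 N (tension)
  F[4-5] = -0.0000 N (compression)
  Rx@0 = +1791.7300 N
  Ry@0 = +1979.4140 N
  Ry@4 = -26.1140 N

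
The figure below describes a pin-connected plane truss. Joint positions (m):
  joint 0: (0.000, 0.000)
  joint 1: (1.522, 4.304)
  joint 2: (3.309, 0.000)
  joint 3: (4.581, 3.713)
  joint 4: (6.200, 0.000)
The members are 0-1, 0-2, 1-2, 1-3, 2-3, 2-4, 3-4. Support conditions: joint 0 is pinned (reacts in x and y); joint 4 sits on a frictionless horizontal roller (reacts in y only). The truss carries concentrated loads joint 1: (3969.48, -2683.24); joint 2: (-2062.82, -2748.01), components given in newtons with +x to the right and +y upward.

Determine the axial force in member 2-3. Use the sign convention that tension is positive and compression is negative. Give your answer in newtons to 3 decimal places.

4431.449

N=5 nodes, M=7 members, R=3 reactions → 2N=10, M+R=10
member 0 (0-1): L=4.5652, (cx,cy)=(0.3334,0.9428)
member 1 (0-2): L=3.3090, (cx,cy)=(1.0000,0.0000)
member 2 (1-2): L=4.6602, (cx,cy)=(0.3835,-0.9236)
member 3 (1-3): L=3.1156, (cx,cy)=(0.9818,-0.1897)
member 4 (2-3): L=3.9248, (cx,cy)=(0.3241,0.9460)
member 5 (2-4): L=2.8910, (cx,cy)=(1.0000,0.0000)
member 6 (3-4): L=4.0506, (cx,cy)=(0.3997,-0.9166)
solve A·x = −loads:
  F[0-1] = -583.7271 N (compression)
  F[0-2] = +2101.2705 N (tension)
  F[1-2] = -1563.7962 N (compression)
  F[1-3] = -3630.3562 N (compression)
  F[2-3] = +4431.4492 N (tension)
  F[2-4] = +2128.2542 N (tension)
  F[3-4] = -5324.7382 N (compression)
  Rx@0 = -1906.6600 N
  Ry@0 = +550.3309 N
  Ry@4 = +4880.9191 N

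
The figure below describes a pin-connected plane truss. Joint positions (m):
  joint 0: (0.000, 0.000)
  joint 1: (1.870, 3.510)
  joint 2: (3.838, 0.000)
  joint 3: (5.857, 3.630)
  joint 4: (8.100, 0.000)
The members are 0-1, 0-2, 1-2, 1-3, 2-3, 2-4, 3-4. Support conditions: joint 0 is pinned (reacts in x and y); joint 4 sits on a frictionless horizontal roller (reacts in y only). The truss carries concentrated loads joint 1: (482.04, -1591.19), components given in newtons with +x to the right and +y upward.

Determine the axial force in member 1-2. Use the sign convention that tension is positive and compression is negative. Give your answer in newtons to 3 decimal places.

N=5 nodes, M=7 members, R=3 reactions → 2N=10, M+R=10
member 0 (0-1): L=3.9771, (cx,cy)=(0.4702,0.8826)
member 1 (0-2): L=3.8380, (cx,cy)=(1.0000,0.0000)
member 2 (1-2): L=4.0241, (cx,cy)=(0.4891,-0.8723)
member 3 (1-3): L=3.9888, (cx,cy)=(0.9995,0.0301)
member 4 (2-3): L=4.1537, (cx,cy)=(0.4861,0.8739)
member 5 (2-4): L=4.2620, (cx,cy)=(1.0000,0.0000)
member 6 (3-4): L=4.2671, (cx,cy)=(0.5257,-0.8507)
solve A·x = −loads:
  F[0-1] = -1150.0128 N (compression)
  F[0-2] = +1022.7722 N (tension)
  F[1-2] = -684.3695 N (compression)
  F[1-3] = -688.3879 N (compression)
  F[2-3] = +683.0640 N (tension)
  F[2-4] = +356.0579 N (tension)
  F[3-4] = -677.3636 N (compression)
  Rx@0 = -482.0400 N
  Ry@0 = +1014.9572 N
  Ry@4 = +576.2328 N

-684.369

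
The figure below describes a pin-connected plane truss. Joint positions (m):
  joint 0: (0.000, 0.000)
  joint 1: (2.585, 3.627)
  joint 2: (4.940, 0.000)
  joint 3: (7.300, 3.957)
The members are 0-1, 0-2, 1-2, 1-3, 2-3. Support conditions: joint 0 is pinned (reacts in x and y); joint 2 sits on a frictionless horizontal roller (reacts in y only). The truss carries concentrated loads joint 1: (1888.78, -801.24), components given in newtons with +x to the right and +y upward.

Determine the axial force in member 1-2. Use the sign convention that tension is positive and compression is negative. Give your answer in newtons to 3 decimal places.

N=4 nodes, M=5 members, R=3 reactions → 2N=8, M+R=8
member 0 (0-1): L=4.4539, (cx,cy)=(0.5804,0.8143)
member 1 (0-2): L=4.9400, (cx,cy)=(1.0000,0.0000)
member 2 (1-2): L=4.3245, (cx,cy)=(0.5446,-0.8387)
member 3 (1-3): L=4.7265, (cx,cy)=(0.9976,0.0698)
member 4 (2-3): L=4.6073, (cx,cy)=(0.5122,0.8588)
solve A·x = −loads:
  F[0-1] = +1233.8761 N (tension)
  F[0-2] = +1172.6527 N (tension)
  F[1-2] = -2153.3404 N (compression)
  F[1-3] = +0.0000 N (tension)
  F[2-3] = +0.0000 N (tension)
  Rx@0 = -1888.7800 N
  Ry@0 = -1004.7945 N
  Ry@2 = +1806.0345 N

-2153.340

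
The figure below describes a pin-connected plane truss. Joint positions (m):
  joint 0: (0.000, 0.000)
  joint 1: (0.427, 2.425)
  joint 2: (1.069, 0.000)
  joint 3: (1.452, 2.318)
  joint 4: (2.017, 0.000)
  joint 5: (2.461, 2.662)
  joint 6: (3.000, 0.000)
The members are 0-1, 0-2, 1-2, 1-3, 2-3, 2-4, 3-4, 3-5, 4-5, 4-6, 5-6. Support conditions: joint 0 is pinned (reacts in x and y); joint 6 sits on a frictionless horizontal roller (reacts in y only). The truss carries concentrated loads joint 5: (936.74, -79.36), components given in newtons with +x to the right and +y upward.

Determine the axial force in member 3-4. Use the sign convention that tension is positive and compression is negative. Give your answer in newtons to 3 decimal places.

N=7 nodes, M=11 members, R=3 reactions → 2N=14, M+R=14
member 0 (0-1): L=2.4623, (cx,cy)=(0.1734,0.9848)
member 1 (0-2): L=1.0690, (cx,cy)=(1.0000,0.0000)
member 2 (1-2): L=2.5085, (cx,cy)=(0.2559,-0.9667)
member 3 (1-3): L=1.0306, (cx,cy)=(0.9946,-0.1038)
member 4 (2-3): L=2.3494, (cx,cy)=(0.1630,0.9866)
member 5 (2-4): L=0.9480, (cx,cy)=(1.0000,0.0000)
member 6 (3-4): L=2.3859, (cx,cy)=(0.2368,-0.9716)
member 7 (3-5): L=1.0660, (cx,cy)=(0.9465,0.3227)
member 8 (4-5): L=2.6988, (cx,cy)=(0.1645,0.9864)
member 9 (4-6): L=0.9830, (cx,cy)=(1.0000,0.0000)
member 10 (5-6): L=2.7160, (cx,cy)=(0.1985,-0.9801)
solve A·x = −loads:
  F[0-1] = +829.5103 N (tension)
  F[0-2] = +792.8908 N (tension)
  F[1-2] = -885.0809 N (compression)
  F[1-3] = +372.3765 N (tension)
  F[2-3] = +867.2052 N (tension)
  F[2-4] = +425.0057 N (tension)
  F[3-4] = -610.5490 N (compression)
  F[3-5] = +693.4144 N (tension)
  F[4-5] = +601.3767 N (tension)
  F[4-6] = +181.4827 N (tension)
  F[5-6] = -914.4910 N (compression)
  Rx@0 = -936.7400 N
  Ry@0 = -816.9423 N
  Ry@6 = +896.3023 N

-610.549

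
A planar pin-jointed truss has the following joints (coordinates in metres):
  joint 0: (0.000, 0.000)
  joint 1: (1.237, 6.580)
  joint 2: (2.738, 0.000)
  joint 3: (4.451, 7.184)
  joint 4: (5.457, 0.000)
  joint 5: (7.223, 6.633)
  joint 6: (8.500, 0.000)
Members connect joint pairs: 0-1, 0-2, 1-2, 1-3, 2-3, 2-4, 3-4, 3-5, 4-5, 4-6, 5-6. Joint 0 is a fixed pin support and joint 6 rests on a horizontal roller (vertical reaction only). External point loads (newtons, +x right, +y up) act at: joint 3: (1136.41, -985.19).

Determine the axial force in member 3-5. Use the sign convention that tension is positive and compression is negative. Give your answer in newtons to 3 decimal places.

N=7 nodes, M=11 members, R=3 reactions → 2N=14, M+R=14
member 0 (0-1): L=6.6953, (cx,cy)=(0.1848,0.9828)
member 1 (0-2): L=2.7380, (cx,cy)=(1.0000,0.0000)
member 2 (1-2): L=6.7490, (cx,cy)=(0.2224,-0.9750)
member 3 (1-3): L=3.2703, (cx,cy)=(0.9828,0.1847)
member 4 (2-3): L=7.3854, (cx,cy)=(0.2319,0.9727)
member 5 (2-4): L=2.7190, (cx,cy)=(1.0000,0.0000)
member 6 (3-4): L=7.2541, (cx,cy)=(0.1387,-0.9903)
member 7 (3-5): L=2.8262, (cx,cy)=(0.9808,-0.1950)
member 8 (4-5): L=6.8641, (cx,cy)=(0.2573,0.9663)
member 9 (4-6): L=3.0430, (cx,cy)=(1.0000,0.0000)
member 10 (5-6): L=6.7548, (cx,cy)=(0.1891,-0.9820)
solve A·x = −loads:
  F[0-1] = +499.7729 N (tension)
  F[0-2] = +1044.0732 N (tension)
  F[1-2] = -466.0103 N (compression)
  F[1-3] = +199.4092 N (tension)
  F[2-3] = +467.0766 N (tension)
  F[2-4] = +832.0959 N (tension)
  F[3-4] = -1361.6529 N (compression)
  F[3-5] = -655.8463 N (compression)
  F[4-5] = +1395.4721 N (tension)
  F[4-6] = +284.2319 N (tension)
  F[5-6] = -1503.4704 N (compression)
  Rx@0 = -1136.4100 N
  Ry@0 = -491.1688 N
  Ry@6 = +1476.3588 N

-655.846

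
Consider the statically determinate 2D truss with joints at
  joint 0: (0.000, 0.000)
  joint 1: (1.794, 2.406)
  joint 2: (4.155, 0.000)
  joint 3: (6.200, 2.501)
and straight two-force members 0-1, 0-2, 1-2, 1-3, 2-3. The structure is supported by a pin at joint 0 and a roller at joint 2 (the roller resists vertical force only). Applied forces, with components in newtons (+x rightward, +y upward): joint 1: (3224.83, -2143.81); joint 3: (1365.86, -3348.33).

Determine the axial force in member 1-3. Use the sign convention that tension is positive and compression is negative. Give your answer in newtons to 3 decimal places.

4178.317

N=4 nodes, M=5 members, R=3 reactions → 2N=8, M+R=8
member 0 (0-1): L=3.0012, (cx,cy)=(0.5978,0.8017)
member 1 (0-2): L=4.1550, (cx,cy)=(1.0000,0.0000)
member 2 (1-2): L=3.3709, (cx,cy)=(0.7004,-0.7137)
member 3 (1-3): L=4.4070, (cx,cy)=(0.9998,0.0216)
member 4 (2-3): L=3.2306, (cx,cy)=(0.6330,0.7742)
solve A·x = −loads:
  F[0-1] = +3890.9919 N (tension)
  F[0-2] = +2264.8163 N (tension)
  F[1-2] = -7247.7138 N (compression)
  F[1-3] = +4178.3174 N (tension)
  F[2-3] = -4441.5144 N (compression)
  Rx@0 = -4590.6900 N
  Ry@0 = -3119.3156 N
  Ry@2 = +8611.4556 N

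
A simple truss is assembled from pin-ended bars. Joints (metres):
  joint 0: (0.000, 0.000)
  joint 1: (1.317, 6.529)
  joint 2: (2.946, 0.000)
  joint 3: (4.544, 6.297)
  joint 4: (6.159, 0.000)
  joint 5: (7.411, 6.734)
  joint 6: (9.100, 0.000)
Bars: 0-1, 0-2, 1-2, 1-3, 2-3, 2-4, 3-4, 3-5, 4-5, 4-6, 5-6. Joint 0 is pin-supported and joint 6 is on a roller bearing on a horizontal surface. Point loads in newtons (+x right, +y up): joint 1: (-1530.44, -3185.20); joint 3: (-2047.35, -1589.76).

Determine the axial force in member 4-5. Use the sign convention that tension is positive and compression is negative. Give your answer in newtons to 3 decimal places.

N=7 nodes, M=11 members, R=3 reactions → 2N=14, M+R=14
member 0 (0-1): L=6.6605, (cx,cy)=(0.1977,0.9803)
member 1 (0-2): L=2.9460, (cx,cy)=(1.0000,0.0000)
member 2 (1-2): L=6.7292, (cx,cy)=(0.2421,-0.9703)
member 3 (1-3): L=3.2353, (cx,cy)=(0.9974,-0.0717)
member 4 (2-3): L=6.4966, (cx,cy)=(0.2460,0.9693)
member 5 (2-4): L=3.2130, (cx,cy)=(1.0000,0.0000)
member 6 (3-4): L=6.5008, (cx,cy)=(0.2484,-0.9686)
member 7 (3-5): L=2.9001, (cx,cy)=(0.9886,0.1507)
member 8 (4-5): L=6.8494, (cx,cy)=(0.1828,0.9832)
member 9 (4-6): L=2.9410, (cx,cy)=(1.0000,0.0000)
member 10 (5-6): L=6.9426, (cx,cy)=(0.2433,-0.9700)
solve A·x = −loads:
  F[0-1] = -6156.4727 N (compression)
  F[0-2] = -2360.4537 N (compression)
  F[1-2] = +2967.1019 N (tension)
  F[1-3] = -406.2211 N (compression)
  F[2-3] = -2970.1013 N (compression)
  F[2-4] = -911.6045 N (compression)
  F[3-4] = +1389.8527 N (tension)
  F[3-5] = +572.8632 N (tension)
  F[4-5] = -1369.3511 N (compression)
  F[4-6] = -316.0188 N (compression)
  F[5-6] = +1298.9861 N (tension)
  Rx@0 = +3577.7900 N
  Ry@0 = +6034.9191 N
  Ry@6 = -1259.9591 N

-1369.351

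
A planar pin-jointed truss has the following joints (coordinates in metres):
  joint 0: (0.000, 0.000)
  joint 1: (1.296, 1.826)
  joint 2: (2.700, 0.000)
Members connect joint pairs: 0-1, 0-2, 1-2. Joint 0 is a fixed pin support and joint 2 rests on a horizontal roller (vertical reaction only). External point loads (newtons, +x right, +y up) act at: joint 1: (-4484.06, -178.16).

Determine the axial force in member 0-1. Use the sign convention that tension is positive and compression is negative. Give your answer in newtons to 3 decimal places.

-3832.340

N=3 nodes, M=3 members, R=3 reactions → 2N=6, M+R=6
member 0 (0-1): L=2.2392, (cx,cy)=(0.5788,0.8155)
member 1 (0-2): L=2.7000, (cx,cy)=(1.0000,0.0000)
member 2 (1-2): L=2.3034, (cx,cy)=(0.6095,-0.7928)
solve A·x = −loads:
  F[0-1] = -3832.3399 N (compression)
  F[0-2] = -2265.9579 N (compression)
  F[1-2] = +3717.4707 N (tension)
  Rx@0 = +4484.0600 N
  Ry@0 = +3125.1964 N
  Ry@2 = -2947.0364 N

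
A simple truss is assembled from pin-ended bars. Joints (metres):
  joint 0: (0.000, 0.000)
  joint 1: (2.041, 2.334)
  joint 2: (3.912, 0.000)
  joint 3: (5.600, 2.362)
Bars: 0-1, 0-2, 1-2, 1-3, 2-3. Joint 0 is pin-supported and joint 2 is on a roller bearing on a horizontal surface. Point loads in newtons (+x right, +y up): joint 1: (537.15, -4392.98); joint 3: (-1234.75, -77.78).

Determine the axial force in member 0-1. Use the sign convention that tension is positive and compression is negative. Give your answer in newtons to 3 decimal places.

-3311.105

N=4 nodes, M=5 members, R=3 reactions → 2N=8, M+R=8
member 0 (0-1): L=3.1005, (cx,cy)=(0.6583,0.7528)
member 1 (0-2): L=3.9120, (cx,cy)=(1.0000,0.0000)
member 2 (1-2): L=2.9914, (cx,cy)=(0.6255,-0.7802)
member 3 (1-3): L=3.5591, (cx,cy)=(1.0000,0.0079)
member 4 (2-3): L=2.9032, (cx,cy)=(0.5814,0.8136)
solve A·x = −loads:
  F[0-1] = -3311.1046 N (compression)
  F[0-2] = +1482.0215 N (tension)
  F[1-2] = -2447.6653 N (compression)
  F[1-3] = -1185.8686 N (compression)
  F[2-3] = -84.1336 N (compression)
  Rx@0 = +697.6000 N
  Ry@0 = +2492.5216 N
  Ry@2 = +1978.2384 N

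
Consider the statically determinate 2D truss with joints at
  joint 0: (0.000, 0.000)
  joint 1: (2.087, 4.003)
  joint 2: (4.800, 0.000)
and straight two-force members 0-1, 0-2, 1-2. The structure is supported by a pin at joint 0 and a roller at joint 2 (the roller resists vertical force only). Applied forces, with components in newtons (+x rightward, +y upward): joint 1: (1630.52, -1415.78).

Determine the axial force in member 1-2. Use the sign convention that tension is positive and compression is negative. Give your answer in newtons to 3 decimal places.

-2386.286

N=3 nodes, M=3 members, R=3 reactions → 2N=6, M+R=6
member 0 (0-1): L=4.5144, (cx,cy)=(0.4623,0.8867)
member 1 (0-2): L=4.8000, (cx,cy)=(1.0000,0.0000)
member 2 (1-2): L=4.8357, (cx,cy)=(0.5610,-0.8278)
solve A·x = −loads:
  F[0-1] = +631.0596 N (tension)
  F[0-2] = +1338.7805 N (tension)
  F[1-2] = -2386.2860 N (compression)
  Rx@0 = -1630.5200 N
  Ry@0 = -559.5751 N
  Ry@2 = +1975.3551 N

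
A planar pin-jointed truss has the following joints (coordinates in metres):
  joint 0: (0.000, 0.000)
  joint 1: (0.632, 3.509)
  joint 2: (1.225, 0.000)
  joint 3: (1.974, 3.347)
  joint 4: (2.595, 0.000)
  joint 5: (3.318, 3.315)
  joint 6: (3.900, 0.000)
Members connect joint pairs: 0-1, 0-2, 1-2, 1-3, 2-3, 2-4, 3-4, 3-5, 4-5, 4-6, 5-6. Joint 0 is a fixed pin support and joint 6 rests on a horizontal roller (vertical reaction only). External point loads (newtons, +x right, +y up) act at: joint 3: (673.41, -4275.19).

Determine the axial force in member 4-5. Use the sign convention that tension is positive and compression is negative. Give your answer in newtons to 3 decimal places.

N=7 nodes, M=11 members, R=3 reactions → 2N=14, M+R=14
member 0 (0-1): L=3.5655, (cx,cy)=(0.1773,0.9842)
member 1 (0-2): L=1.2250, (cx,cy)=(1.0000,0.0000)
member 2 (1-2): L=3.5588, (cx,cy)=(0.1666,-0.9860)
member 3 (1-3): L=1.3517, (cx,cy)=(0.9928,-0.1198)
member 4 (2-3): L=3.4298, (cx,cy)=(0.2184,0.9759)
member 5 (2-4): L=1.3700, (cx,cy)=(1.0000,0.0000)
member 6 (3-4): L=3.4041, (cx,cy)=(0.1824,-0.9832)
member 7 (3-5): L=1.3444, (cx,cy)=(0.9997,-0.0238)
member 8 (4-5): L=3.3929, (cx,cy)=(0.2131,0.9770)
member 9 (4-6): L=1.3050, (cx,cy)=(1.0000,0.0000)
member 10 (5-6): L=3.3657, (cx,cy)=(0.1729,-0.9849)
solve A·x = −loads:
  F[0-1] = -1558.0341 N (compression)
  F[0-2] = +949.5813 N (tension)
  F[1-2] = +1622.0037 N (tension)
  F[1-3] = -550.4150 N (compression)
  F[2-3] = -1638.8837 N (compression)
  F[2-4] = +1577.7593 N (tension)
  F[3-4] = -2762.6193 N (compression)
  F[3-5] = -1074.0904 N (compression)
  F[4-5] = +2780.1137 N (tension)
  F[4-6] = +481.3707 N (tension)
  F[5-6] = -2783.7632 N (compression)
  Rx@0 = -673.4100 N
  Ry@0 = +1533.3622 N
  Ry@6 = +2741.8278 N

2780.114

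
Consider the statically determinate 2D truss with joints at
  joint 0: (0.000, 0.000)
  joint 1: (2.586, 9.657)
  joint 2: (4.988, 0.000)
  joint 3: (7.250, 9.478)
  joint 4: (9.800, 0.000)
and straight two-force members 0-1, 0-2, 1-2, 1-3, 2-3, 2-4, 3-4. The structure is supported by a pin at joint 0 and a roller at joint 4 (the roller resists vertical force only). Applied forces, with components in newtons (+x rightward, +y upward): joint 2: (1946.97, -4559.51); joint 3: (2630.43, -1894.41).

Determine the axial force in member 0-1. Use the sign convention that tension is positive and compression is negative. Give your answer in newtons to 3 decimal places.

N=5 nodes, M=7 members, R=3 reactions → 2N=10, M+R=10
member 0 (0-1): L=9.9973, (cx,cy)=(0.2587,0.9660)
member 1 (0-2): L=4.9880, (cx,cy)=(1.0000,0.0000)
member 2 (1-2): L=9.9512, (cx,cy)=(0.2414,-0.9704)
member 3 (1-3): L=4.6674, (cx,cy)=(0.9993,-0.0384)
member 4 (2-3): L=9.7442, (cx,cy)=(0.2321,0.9727)
member 5 (2-4): L=4.8120, (cx,cy)=(1.0000,0.0000)
member 6 (3-4): L=9.8150, (cx,cy)=(0.2598,-0.9657)
solve A·x = −loads:
  F[0-1] = -194.3590 N (compression)
  F[0-2] = +4627.6751 N (tension)
  F[1-2] = +197.3366 N (tension)
  F[1-3] = -97.9796 N (compression)
  F[2-3] = +4490.6814 N (tension)
  F[2-4] = +1685.8777 N (tension)
  F[3-4] = -6489.0018 N (compression)
  Rx@0 = -4577.4000 N
  Ry@0 = +187.7441 N
  Ry@4 = +6266.1759 N

-194.359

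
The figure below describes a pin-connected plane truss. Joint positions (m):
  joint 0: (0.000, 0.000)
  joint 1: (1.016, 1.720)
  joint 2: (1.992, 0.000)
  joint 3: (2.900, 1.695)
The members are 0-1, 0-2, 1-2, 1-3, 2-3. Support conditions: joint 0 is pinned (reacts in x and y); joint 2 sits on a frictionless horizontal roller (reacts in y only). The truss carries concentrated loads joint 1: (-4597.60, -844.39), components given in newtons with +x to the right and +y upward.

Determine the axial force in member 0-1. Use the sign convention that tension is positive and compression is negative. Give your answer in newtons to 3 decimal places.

-5091.174

N=4 nodes, M=5 members, R=3 reactions → 2N=8, M+R=8
member 0 (0-1): L=1.9977, (cx,cy)=(0.5086,0.8610)
member 1 (0-2): L=1.9920, (cx,cy)=(1.0000,0.0000)
member 2 (1-2): L=1.9776, (cx,cy)=(0.4935,-0.8697)
member 3 (1-3): L=1.8842, (cx,cy)=(0.9999,-0.0133)
member 4 (2-3): L=1.9229, (cx,cy)=(0.4722,0.8815)
solve A·x = −loads:
  F[0-1] = -5091.1738 N (compression)
  F[0-2] = -2008.2576 N (compression)
  F[1-2] = +4069.2294 N (tension)
  F[1-3] = -0.0000 N (tension)
  F[2-3] = +0.0000 N (tension)
  Rx@0 = +4597.6000 N
  Ry@0 = +4383.5324 N
  Ry@2 = -3539.1424 N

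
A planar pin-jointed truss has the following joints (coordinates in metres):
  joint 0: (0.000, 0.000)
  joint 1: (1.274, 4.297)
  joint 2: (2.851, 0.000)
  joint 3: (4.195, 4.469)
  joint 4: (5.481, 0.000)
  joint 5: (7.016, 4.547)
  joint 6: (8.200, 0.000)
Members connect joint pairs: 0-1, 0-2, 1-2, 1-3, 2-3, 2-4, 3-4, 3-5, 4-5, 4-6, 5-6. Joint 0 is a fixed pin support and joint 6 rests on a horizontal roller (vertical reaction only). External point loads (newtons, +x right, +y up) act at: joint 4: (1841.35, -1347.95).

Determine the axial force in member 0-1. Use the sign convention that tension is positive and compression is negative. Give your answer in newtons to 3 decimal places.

N=7 nodes, M=11 members, R=3 reactions → 2N=14, M+R=14
member 0 (0-1): L=4.4819, (cx,cy)=(0.2843,0.9587)
member 1 (0-2): L=2.8510, (cx,cy)=(1.0000,0.0000)
member 2 (1-2): L=4.5772, (cx,cy)=(0.3445,-0.9388)
member 3 (1-3): L=2.9261, (cx,cy)=(0.9983,0.0588)
member 4 (2-3): L=4.6667, (cx,cy)=(0.2880,0.9576)
member 5 (2-4): L=2.6300, (cx,cy)=(1.0000,0.0000)
member 6 (3-4): L=4.6504, (cx,cy)=(0.2765,-0.9610)
member 7 (3-5): L=2.8221, (cx,cy)=(0.9996,0.0276)
member 8 (4-5): L=4.7991, (cx,cy)=(0.3199,0.9475)
member 9 (4-6): L=2.7190, (cx,cy)=(1.0000,0.0000)
member 10 (5-6): L=4.6986, (cx,cy)=(0.2520,-0.9677)
solve A·x = −loads:
  F[0-1] = -466.1916 N (compression)
  F[0-2] = +1973.8675 N (tension)
  F[1-2] = +457.9028 N (tension)
  F[1-3] = -290.7819 N (compression)
  F[2-3] = -448.8864 N (compression)
  F[2-4] = +2260.9068 N (tension)
  F[3-4] = +449.4505 N (tension)
  F[3-5] = -544.0549 N (compression)
  F[4-5] = +966.8157 N (tension)
  F[4-6] = +234.6100 N (tension)
  F[5-6] = -931.0338 N (compression)
  Rx@0 = -1841.3500 N
  Ry@0 = +446.9605 N
  Ry@6 = +900.9895 N

-466.192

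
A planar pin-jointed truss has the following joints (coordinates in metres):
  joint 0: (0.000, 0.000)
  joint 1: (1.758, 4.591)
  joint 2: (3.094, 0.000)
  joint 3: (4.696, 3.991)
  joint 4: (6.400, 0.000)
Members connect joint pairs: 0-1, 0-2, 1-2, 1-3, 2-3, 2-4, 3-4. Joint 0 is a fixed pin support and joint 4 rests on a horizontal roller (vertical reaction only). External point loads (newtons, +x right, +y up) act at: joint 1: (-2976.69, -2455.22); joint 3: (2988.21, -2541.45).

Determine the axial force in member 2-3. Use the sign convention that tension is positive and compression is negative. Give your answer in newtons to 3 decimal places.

137.867

N=5 nodes, M=7 members, R=3 reactions → 2N=10, M+R=10
member 0 (0-1): L=4.9161, (cx,cy)=(0.3576,0.9339)
member 1 (0-2): L=3.0940, (cx,cy)=(1.0000,0.0000)
member 2 (1-2): L=4.7814, (cx,cy)=(0.2794,-0.9602)
member 3 (1-3): L=2.9986, (cx,cy)=(0.9798,-0.2001)
member 4 (2-3): L=4.3005, (cx,cy)=(0.3725,0.9280)
member 5 (2-4): L=3.3060, (cx,cy)=(1.0000,0.0000)
member 6 (3-4): L=4.3396, (cx,cy)=(0.3927,-0.9197)
solve A·x = −loads:
  F[0-1] = -2922.6035 N (compression)
  F[0-2] = +1056.6488 N (tension)
  F[1-2] = -133.2517 N (compression)
  F[1-3] = +2009.4295 N (tension)
  F[2-3] = +137.8671 N (tension)
  F[2-4] = +968.0591 N (tension)
  F[3-4] = -2465.3412 N (compression)
  Rx@0 = -11.5200 N
  Ry@0 = +2729.3437 N
  Ry@4 = +2267.3263 N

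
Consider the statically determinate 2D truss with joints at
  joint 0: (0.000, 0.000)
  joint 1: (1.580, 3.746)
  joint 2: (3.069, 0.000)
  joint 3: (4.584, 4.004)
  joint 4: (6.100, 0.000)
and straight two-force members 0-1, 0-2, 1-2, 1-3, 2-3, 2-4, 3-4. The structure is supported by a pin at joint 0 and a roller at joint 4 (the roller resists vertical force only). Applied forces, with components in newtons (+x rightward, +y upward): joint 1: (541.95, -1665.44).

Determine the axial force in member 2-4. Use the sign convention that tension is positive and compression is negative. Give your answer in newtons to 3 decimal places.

N=5 nodes, M=7 members, R=3 reactions → 2N=10, M+R=10
member 0 (0-1): L=4.0656, (cx,cy)=(0.3886,0.9214)
member 1 (0-2): L=3.0690, (cx,cy)=(1.0000,0.0000)
member 2 (1-2): L=4.0311, (cx,cy)=(0.3694,-0.9293)
member 3 (1-3): L=3.0151, (cx,cy)=(0.9963,0.0856)
member 4 (2-3): L=4.2810, (cx,cy)=(0.3539,0.9353)
member 5 (2-4): L=3.0310, (cx,cy)=(1.0000,0.0000)
member 6 (3-4): L=4.2814, (cx,cy)=(0.3541,-0.9352)
solve A·x = −loads:
  F[0-1] = -978.1404 N (compression)
  F[0-2] = +922.0835 N (tension)
  F[1-2] = -877.6044 N (compression)
  F[1-3] = -600.1155 N (compression)
  F[2-3] = +871.9653 N (tension)
  F[2-4] = +289.3375 N (tension)
  F[3-4] = -817.1277 N (compression)
  Rx@0 = -541.9500 N
  Ry@0 = +901.2531 N
  Ry@4 = +764.1869 N

289.337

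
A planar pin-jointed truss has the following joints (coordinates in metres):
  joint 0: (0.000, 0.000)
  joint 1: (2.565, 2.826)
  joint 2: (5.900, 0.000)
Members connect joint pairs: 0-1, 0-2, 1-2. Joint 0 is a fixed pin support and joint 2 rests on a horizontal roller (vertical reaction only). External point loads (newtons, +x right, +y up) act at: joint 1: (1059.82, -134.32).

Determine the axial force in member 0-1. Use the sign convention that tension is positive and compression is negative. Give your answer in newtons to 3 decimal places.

583.020

N=3 nodes, M=3 members, R=3 reactions → 2N=6, M+R=6
member 0 (0-1): L=3.8165, (cx,cy)=(0.6721,0.7405)
member 1 (0-2): L=5.9000, (cx,cy)=(1.0000,0.0000)
member 2 (1-2): L=4.3713, (cx,cy)=(0.7629,-0.6465)
solve A·x = −loads:
  F[0-1] = +583.0201 N (tension)
  F[0-2] = +667.9805 N (tension)
  F[1-2] = -875.5506 N (compression)
  Rx@0 = -1059.8200 N
  Ry@0 = -431.7109 N
  Ry@2 = +566.0309 N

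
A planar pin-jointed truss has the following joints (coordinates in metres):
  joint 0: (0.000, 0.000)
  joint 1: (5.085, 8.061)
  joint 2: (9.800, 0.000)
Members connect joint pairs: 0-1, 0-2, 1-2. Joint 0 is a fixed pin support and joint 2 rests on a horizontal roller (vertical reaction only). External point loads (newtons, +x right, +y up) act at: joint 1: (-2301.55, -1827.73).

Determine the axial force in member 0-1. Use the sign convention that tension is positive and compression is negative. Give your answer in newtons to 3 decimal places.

N=3 nodes, M=3 members, R=3 reactions → 2N=6, M+R=6
member 0 (0-1): L=9.5308, (cx,cy)=(0.5335,0.8458)
member 1 (0-2): L=9.8000, (cx,cy)=(1.0000,0.0000)
member 2 (1-2): L=9.3387, (cx,cy)=(0.5049,-0.8632)
solve A·x = −loads:
  F[0-1] = -3278.0423 N (compression)
  F[0-2] = -552.6126 N (compression)
  F[1-2] = +1094.5223 N (tension)
  Rx@0 = +2301.5500 N
  Ry@0 = +2772.5042 N
  Ry@2 = -944.7742 N

-3278.042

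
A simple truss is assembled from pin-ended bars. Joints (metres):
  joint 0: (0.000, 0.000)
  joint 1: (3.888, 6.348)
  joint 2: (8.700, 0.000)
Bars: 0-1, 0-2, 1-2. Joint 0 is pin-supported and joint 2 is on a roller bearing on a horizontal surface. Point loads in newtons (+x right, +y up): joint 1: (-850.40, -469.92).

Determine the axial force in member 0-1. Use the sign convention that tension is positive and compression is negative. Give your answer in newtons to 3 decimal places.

N=3 nodes, M=3 members, R=3 reactions → 2N=6, M+R=6
member 0 (0-1): L=7.4440, (cx,cy)=(0.5223,0.8528)
member 1 (0-2): L=8.7000, (cx,cy)=(1.0000,0.0000)
member 2 (1-2): L=7.9657, (cx,cy)=(0.6041,-0.7969)
solve A·x = −loads:
  F[0-1] = -1032.4237 N (compression)
  F[0-2] = -311.1678 N (compression)
  F[1-2] = +515.1019 N (tension)
  Rx@0 = +850.4000 N
  Ry@0 = +880.4131 N
  Ry@2 = -410.4931 N

-1032.424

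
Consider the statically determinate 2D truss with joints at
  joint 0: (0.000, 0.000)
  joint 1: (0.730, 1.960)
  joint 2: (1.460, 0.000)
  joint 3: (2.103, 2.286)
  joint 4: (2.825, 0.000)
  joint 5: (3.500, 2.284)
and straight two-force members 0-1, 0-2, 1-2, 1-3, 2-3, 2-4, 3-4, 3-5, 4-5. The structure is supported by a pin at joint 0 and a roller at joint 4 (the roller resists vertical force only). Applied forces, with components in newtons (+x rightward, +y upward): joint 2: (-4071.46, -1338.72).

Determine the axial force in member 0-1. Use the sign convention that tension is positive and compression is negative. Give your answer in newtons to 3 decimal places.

-690.259

N=6 nodes, M=9 members, R=3 reactions → 2N=12, M+R=12
member 0 (0-1): L=2.0915, (cx,cy)=(0.3490,0.9371)
member 1 (0-2): L=1.4600, (cx,cy)=(1.0000,0.0000)
member 2 (1-2): L=2.0915, (cx,cy)=(0.3490,-0.9371)
member 3 (1-3): L=1.4112, (cx,cy)=(0.9730,0.2310)
member 4 (2-3): L=2.3747, (cx,cy)=(0.2708,0.9626)
member 5 (2-4): L=1.3650, (cx,cy)=(1.0000,0.0000)
member 6 (3-4): L=2.3973, (cx,cy)=(0.3012,-0.9536)
member 7 (3-5): L=1.3970, (cx,cy)=(1.0000,-0.0014)
member 8 (4-5): L=2.3817, (cx,cy)=(0.2834,0.9590)
solve A·x = −loads:
  F[0-1] = -690.2590 N (compression)
  F[0-2] = -3830.5412 N (compression)
  F[1-2] = +578.0948 N (tension)
  F[1-3] = -454.9968 N (compression)
  F[2-3] = +827.9072 N (tension)
  F[2-4] = +218.5169 N (tension)
  F[3-4] = -725.5570 N (compression)
  F[3-5] = +0.0000 N (tension)
  F[4-5] = -0.0000 N (compression)
  Rx@0 = +4071.4600 N
  Ry@0 = +646.8505 N
  Ry@4 = +691.8695 N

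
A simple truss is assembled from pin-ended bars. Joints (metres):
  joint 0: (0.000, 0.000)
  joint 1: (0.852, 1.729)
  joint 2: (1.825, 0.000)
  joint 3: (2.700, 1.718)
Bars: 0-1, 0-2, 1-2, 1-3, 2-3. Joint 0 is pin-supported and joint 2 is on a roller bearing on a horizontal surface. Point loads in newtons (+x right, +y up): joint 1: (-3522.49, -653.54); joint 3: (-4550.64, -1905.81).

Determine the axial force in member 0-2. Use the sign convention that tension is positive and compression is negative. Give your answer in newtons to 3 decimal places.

-4596.278

N=4 nodes, M=5 members, R=3 reactions → 2N=8, M+R=8
member 0 (0-1): L=1.9275, (cx,cy)=(0.4420,0.8970)
member 1 (0-2): L=1.8250, (cx,cy)=(1.0000,0.0000)
member 2 (1-2): L=1.9840, (cx,cy)=(0.4904,-0.8715)
member 3 (1-3): L=1.8480, (cx,cy)=(1.0000,-0.0060)
member 4 (2-3): L=1.9280, (cx,cy)=(0.4538,0.8911)
solve A·x = −loads:
  F[0-1] = -7865.8586 N (compression)
  F[0-2] = -4596.2784 N (compression)
  F[1-2] = +7370.7016 N (tension)
  F[1-3] = -3569.2288 N (compression)
  F[2-3] = -2162.5987 N (compression)
  Rx@0 = +8073.1300 N
  Ry@0 = +7055.7235 N
  Ry@2 = -4496.3735 N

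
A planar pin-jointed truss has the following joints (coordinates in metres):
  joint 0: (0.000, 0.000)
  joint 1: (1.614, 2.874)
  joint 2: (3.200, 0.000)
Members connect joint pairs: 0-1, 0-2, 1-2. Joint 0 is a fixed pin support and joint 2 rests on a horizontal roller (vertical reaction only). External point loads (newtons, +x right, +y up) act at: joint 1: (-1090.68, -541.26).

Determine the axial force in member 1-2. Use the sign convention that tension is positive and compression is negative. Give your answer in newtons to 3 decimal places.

N=3 nodes, M=3 members, R=3 reactions → 2N=6, M+R=6
member 0 (0-1): L=3.2962, (cx,cy)=(0.4897,0.8719)
member 1 (0-2): L=3.2000, (cx,cy)=(1.0000,0.0000)
member 2 (1-2): L=3.2826, (cx,cy)=(0.4832,-0.8755)
solve A·x = −loads:
  F[0-1] = -1431.1350 N (compression)
  F[0-2] = -389.9159 N (compression)
  F[1-2] = +807.0156 N (tension)
  Rx@0 = +1090.6800 N
  Ry@0 = +1247.8290 N
  Ry@2 = -706.5690 N

807.016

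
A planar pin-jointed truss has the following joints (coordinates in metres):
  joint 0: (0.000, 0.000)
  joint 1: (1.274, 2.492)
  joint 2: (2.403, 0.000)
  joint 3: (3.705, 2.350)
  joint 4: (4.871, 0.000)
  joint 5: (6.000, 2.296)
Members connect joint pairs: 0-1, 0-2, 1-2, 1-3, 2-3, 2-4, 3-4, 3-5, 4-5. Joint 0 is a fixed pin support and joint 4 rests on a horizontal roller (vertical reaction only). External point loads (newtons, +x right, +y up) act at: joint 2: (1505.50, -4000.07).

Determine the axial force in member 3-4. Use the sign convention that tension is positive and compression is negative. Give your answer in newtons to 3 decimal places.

-2202.898

N=6 nodes, M=9 members, R=3 reactions → 2N=12, M+R=12
member 0 (0-1): L=2.7988, (cx,cy)=(0.4552,0.8904)
member 1 (0-2): L=2.4030, (cx,cy)=(1.0000,0.0000)
member 2 (1-2): L=2.7358, (cx,cy)=(0.4127,-0.9109)
member 3 (1-3): L=2.4351, (cx,cy)=(0.9983,-0.0583)
member 4 (2-3): L=2.6866, (cx,cy)=(0.4846,0.8747)
member 5 (2-4): L=2.4680, (cx,cy)=(1.0000,0.0000)
member 6 (3-4): L=2.6234, (cx,cy)=(0.4445,-0.8958)
member 7 (3-5): L=2.2956, (cx,cy)=(0.9997,-0.0235)
member 8 (4-5): L=2.5586, (cx,cy)=(0.4413,0.8974)
solve A·x = −loads:
  F[0-1] = -2276.2215 N (compression)
  F[0-2] = +2541.6342 N (tension)
  F[1-2] = +2353.7533 N (tension)
  F[1-3] = -2010.8877 N (compression)
  F[2-3] = +2121.9232 N (tension)
  F[2-4] = +979.1155 N (tension)
  F[3-4] = -2202.8984 N (compression)
  F[3-5] = +0.0000 N (tension)
  F[4-5] = -0.0000 N (compression)
  Rx@0 = -1505.5000 N
  Ry@0 = +2026.7240 N
  Ry@4 = +1973.3460 N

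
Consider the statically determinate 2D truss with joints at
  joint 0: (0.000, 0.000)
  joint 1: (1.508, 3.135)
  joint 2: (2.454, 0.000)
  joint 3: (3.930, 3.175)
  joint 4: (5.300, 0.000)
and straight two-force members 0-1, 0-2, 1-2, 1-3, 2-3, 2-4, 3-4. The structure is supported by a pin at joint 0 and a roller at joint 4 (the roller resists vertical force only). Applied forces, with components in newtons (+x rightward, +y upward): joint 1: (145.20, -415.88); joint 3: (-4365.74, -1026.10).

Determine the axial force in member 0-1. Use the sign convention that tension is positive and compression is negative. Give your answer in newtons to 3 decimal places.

N=5 nodes, M=7 members, R=3 reactions → 2N=10, M+R=10
member 0 (0-1): L=3.4788, (cx,cy)=(0.4335,0.9012)
member 1 (0-2): L=2.4540, (cx,cy)=(1.0000,0.0000)
member 2 (1-2): L=3.2746, (cx,cy)=(0.2889,-0.9574)
member 3 (1-3): L=2.4223, (cx,cy)=(0.9999,0.0165)
member 4 (2-3): L=3.5013, (cx,cy)=(0.4216,0.9068)
member 5 (2-4): L=2.8460, (cx,cy)=(1.0000,0.0000)
member 6 (3-4): L=3.4580, (cx,cy)=(0.3962,-0.9182)
solve A·x = −loads:
  F[0-1] = -3431.3689 N (compression)
  F[0-2] = -2733.1153 N (compression)
  F[1-2] = +2753.6527 N (tension)
  F[1-3] = -2428.4542 N (compression)
  F[2-3] = -2907.1876 N (compression)
  F[2-4] = -712.0745 N (compression)
  F[3-4] = +1797.3206 N (tension)
  Rx@0 = +4220.5400 N
  Ry@0 = +3092.2257 N
  Ry@4 = -1650.2457 N

-3431.369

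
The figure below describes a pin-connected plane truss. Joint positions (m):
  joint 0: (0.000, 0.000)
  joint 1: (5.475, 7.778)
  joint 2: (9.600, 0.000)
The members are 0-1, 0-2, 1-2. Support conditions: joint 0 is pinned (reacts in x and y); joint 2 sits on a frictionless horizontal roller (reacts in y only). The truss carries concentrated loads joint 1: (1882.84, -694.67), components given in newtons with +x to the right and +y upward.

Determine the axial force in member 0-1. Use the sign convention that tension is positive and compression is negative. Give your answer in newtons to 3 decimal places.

1500.502

N=3 nodes, M=3 members, R=3 reactions → 2N=6, M+R=6
member 0 (0-1): L=9.5117, (cx,cy)=(0.5756,0.8177)
member 1 (0-2): L=9.6000, (cx,cy)=(1.0000,0.0000)
member 2 (1-2): L=8.8041, (cx,cy)=(0.4685,-0.8834)
solve A·x = −loads:
  F[0-1] = +1500.5017 N (tension)
  F[0-2] = +1019.1432 N (tension)
  F[1-2] = -2175.1953 N (compression)
  Rx@0 = -1882.8400 N
  Ry@0 = -1227.0016 N
  Ry@2 = +1921.6716 N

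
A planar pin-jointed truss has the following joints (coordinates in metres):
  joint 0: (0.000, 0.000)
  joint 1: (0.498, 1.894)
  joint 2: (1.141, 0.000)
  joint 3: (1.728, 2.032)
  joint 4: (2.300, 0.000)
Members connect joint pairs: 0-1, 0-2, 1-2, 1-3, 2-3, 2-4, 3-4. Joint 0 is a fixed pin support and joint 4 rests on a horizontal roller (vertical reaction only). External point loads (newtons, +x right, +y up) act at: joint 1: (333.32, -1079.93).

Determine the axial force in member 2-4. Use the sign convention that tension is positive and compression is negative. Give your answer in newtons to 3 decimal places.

N=5 nodes, M=7 members, R=3 reactions → 2N=10, M+R=10
member 0 (0-1): L=1.9584, (cx,cy)=(0.2543,0.9671)
member 1 (0-2): L=1.1410, (cx,cy)=(1.0000,0.0000)
member 2 (1-2): L=2.0002, (cx,cy)=(0.3215,-0.9469)
member 3 (1-3): L=1.2377, (cx,cy)=(0.9938,0.1115)
member 4 (2-3): L=2.1151, (cx,cy)=(0.2775,0.9607)
member 5 (2-4): L=1.1590, (cx,cy)=(1.0000,0.0000)
member 6 (3-4): L=2.1110, (cx,cy)=(0.2710,-0.9626)
solve A·x = −loads:
  F[0-1] = -591.0492 N (compression)
  F[0-2] = +483.6192 N (tension)
  F[1-2] = -572.3067 N (compression)
  F[1-3] = -301.5183 N (compression)
  F[2-3] = +564.0871 N (tension)
  F[2-4] = +143.0873 N (tension)
  F[3-4] = -528.0655 N (compression)
  Rx@0 = -333.3200 N
  Ry@0 = +571.6199 N
  Ry@4 = +508.3101 N

143.087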